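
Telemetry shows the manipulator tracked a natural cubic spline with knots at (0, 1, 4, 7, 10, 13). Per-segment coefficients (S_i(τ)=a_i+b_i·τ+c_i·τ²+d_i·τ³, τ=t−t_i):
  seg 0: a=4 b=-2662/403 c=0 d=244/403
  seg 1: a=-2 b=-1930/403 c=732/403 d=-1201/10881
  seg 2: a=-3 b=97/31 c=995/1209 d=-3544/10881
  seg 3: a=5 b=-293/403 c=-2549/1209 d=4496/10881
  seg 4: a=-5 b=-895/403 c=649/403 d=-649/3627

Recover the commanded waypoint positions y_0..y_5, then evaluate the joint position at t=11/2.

y_0=4 y_1=-2 y_2=-3 y_3=5 y_4=-5 y_5=-2
S(11/2) = 3943/1612

y_0 = S_0(0) = a_0 = 4
y_1 = S_1(0) = a_1 = -2
y_2 = S_2(0) = a_2 = -3
y_3 = S_3(0) = a_3 = 5
y_4 = S_4(0) = a_4 = -5
y_5 = S_4(3) = -2
t_q=11/2 is in segment 2 (τ=3/2); S_2(τ)=3943/1612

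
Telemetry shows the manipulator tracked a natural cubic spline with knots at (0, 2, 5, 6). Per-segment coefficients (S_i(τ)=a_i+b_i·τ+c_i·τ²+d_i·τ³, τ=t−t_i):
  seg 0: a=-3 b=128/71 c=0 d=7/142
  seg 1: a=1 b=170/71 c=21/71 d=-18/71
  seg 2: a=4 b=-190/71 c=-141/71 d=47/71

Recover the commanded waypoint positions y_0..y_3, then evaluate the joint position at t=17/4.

y_0=-3 y_1=1 y_2=4 y_3=0
S(17/4) = 11353/2272

y_0 = S_0(0) = a_0 = -3
y_1 = S_1(0) = a_1 = 1
y_2 = S_2(0) = a_2 = 4
y_3 = S_2(1) = 0
t_q=17/4 is in segment 1 (τ=9/4); S_1(τ)=11353/2272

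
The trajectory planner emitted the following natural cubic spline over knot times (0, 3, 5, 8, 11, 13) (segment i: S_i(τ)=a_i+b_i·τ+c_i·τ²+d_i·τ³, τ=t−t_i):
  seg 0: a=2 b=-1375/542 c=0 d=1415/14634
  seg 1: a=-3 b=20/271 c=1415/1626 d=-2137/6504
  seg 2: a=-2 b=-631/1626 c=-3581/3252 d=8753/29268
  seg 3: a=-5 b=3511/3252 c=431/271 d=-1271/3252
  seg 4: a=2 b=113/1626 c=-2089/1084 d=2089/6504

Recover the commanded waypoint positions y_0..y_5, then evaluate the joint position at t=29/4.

y_0=2 y_1=-3 y_2=-2 y_3=-5 y_4=2 y_5=-3
S(29/4) = -349745/69376

y_0 = S_0(0) = a_0 = 2
y_1 = S_1(0) = a_1 = -3
y_2 = S_2(0) = a_2 = -2
y_3 = S_3(0) = a_3 = -5
y_4 = S_4(0) = a_4 = 2
y_5 = S_4(2) = -3
t_q=29/4 is in segment 2 (τ=9/4); S_2(τ)=-349745/69376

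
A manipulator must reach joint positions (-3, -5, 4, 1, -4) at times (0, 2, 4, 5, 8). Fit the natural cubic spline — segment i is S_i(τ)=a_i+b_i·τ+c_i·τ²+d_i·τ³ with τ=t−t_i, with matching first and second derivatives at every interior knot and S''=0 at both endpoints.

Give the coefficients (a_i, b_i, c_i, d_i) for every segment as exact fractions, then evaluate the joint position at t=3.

Δ: Δ0=-1, Δ1=9/2, Δ2=-3, Δ3=-5/3
row 1: diag=8, rhs=33; c'=1/4, d'=33/8
row 2: denom=6−2·1/4=11/2; d'=(-45−2·33/8)/(11/2)=-213/22
row 3: denom=8−1·2/11=86/11; d'=(8−1·-213/22)/(86/11)=389/172
back: M3=389/172
back: M2=-213/22−2/11·389/172=-434/43
back: M1=33/8−1/4·-434/43=2287/344
M: M0=0, M1=2287/344, M2=-434/43, M3=389/172, M4=0
seg 0: a=-3, c=M0/2=0, d=(M1−M0)/(6·2)=2287/4128, b=Δ0−h0·(2M0+M1)/6=-3319/1032
seg 1: a=-5, c=M1/2=2287/688, d=(M2−M1)/(6·2)=-5759/4128, b=Δ1−h1·(2M1+M2)/6=1771/516
seg 2: a=4, c=M2/2=-217/43, d=(M3−M2)/(6·1)=2125/1032, b=Δ2−h2·(2M2+M3)/6=-13/1032
seg 3: a=1, c=M3/2=389/344, d=(M4−M3)/(6·3)=-389/3096, b=Δ3−h3·(2M3+M4)/6=-2027/516
t_q=3 → seg 1, τ=1; S=-5+1771/516·τ+2287/688·τ²+-5759/4128·τ³=497/1376

  seg 0: a=-3 b=-3319/1032 c=0 d=2287/4128
  seg 1: a=-5 b=1771/516 c=2287/688 d=-5759/4128
  seg 2: a=4 b=-13/1032 c=-217/43 d=2125/1032
  seg 3: a=1 b=-2027/516 c=389/344 d=-389/3096
S(3) = 497/1376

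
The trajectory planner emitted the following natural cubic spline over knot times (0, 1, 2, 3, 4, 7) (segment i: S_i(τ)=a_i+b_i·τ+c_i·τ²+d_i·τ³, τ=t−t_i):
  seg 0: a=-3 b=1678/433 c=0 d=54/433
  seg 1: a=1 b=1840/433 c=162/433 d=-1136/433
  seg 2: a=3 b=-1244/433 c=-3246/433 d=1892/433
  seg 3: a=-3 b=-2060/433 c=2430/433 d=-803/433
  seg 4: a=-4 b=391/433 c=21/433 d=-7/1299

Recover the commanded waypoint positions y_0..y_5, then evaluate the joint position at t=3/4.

y_0 = S_0(0) = a_0 = -3
y_1 = S_1(0) = a_1 = 1
y_2 = S_2(0) = a_2 = 3
y_3 = S_3(0) = a_3 = -3
y_4 = S_4(0) = a_4 = -4
y_5 = S_4(3) = -1
t_q=3/4 is in segment 0 (τ=3/4); S_0(τ)=-567/13856

y_0=-3 y_1=1 y_2=3 y_3=-3 y_4=-4 y_5=-1
S(3/4) = -567/13856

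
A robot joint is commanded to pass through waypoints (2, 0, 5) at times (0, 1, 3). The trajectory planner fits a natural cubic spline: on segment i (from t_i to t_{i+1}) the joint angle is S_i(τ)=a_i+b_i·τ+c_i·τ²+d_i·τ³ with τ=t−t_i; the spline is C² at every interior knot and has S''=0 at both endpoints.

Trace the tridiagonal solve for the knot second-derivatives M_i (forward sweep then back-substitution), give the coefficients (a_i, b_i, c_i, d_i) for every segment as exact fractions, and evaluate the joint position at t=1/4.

  seg 0: a=2 b=-11/4 c=0 d=3/4
  seg 1: a=0 b=-1/2 c=9/4 d=-3/8
S(1/4) = 339/256

Δ: Δ0=-2, Δ1=5/2
row 1: diag=6, rhs=27; c'=1/3, d'=9/2
back: M1=9/2
M: M0=0, M1=9/2, M2=0
seg 0: a=2, c=M0/2=0, d=(M1−M0)/(6·1)=3/4, b=Δ0−h0·(2M0+M1)/6=-11/4
seg 1: a=0, c=M1/2=9/4, d=(M2−M1)/(6·2)=-3/8, b=Δ1−h1·(2M1+M2)/6=-1/2
t_q=1/4 → seg 0, τ=1/4; S=2+-11/4·τ+0·τ²+3/4·τ³=339/256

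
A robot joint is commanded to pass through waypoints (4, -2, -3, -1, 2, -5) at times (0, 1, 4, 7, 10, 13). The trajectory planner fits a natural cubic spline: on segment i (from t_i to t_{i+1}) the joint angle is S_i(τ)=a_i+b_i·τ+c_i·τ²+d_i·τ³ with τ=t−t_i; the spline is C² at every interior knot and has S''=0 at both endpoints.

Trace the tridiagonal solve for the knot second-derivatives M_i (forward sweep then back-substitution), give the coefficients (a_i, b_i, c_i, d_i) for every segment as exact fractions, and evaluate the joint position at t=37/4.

  seg 0: a=4 b=-2725/403 c=0 d=307/403
  seg 1: a=-2 b=-1804/403 c=921/403 d=-3280/10881
  seg 2: a=-3 b=34/31 c=-517/1209 d=1031/10881
  seg 3: a=-1 b=439/403 c=514/1209 d=-550/3627
  seg 4: a=2 b=-183/403 c=-1136/1209 d=1136/10881
S(37/4) = 1861/992

Δ: Δ0=-6, Δ1=-1/3, Δ2=2/3, Δ3=1, Δ4=-7/3
row 1: diag=8, rhs=34; c'=3/8, d'=17/4
row 2: denom=12−3·3/8=87/8; d'=(6−3·17/4)/(87/8)=-18/29
row 3: denom=12−3·8/29=324/29; d'=(2−3·-18/29)/(324/29)=28/81
row 4: denom=12−3·29/108=403/36; d'=(-20−3·28/81)/(403/36)=-2272/1209
back: M4=-2272/1209
back: M3=28/81−29/108·-2272/1209=1028/1209
back: M2=-18/29−8/29·1028/1209=-1034/1209
back: M1=17/4−3/8·-1034/1209=1842/403
M: M0=0, M1=1842/403, M2=-1034/1209, M3=1028/1209, M4=-2272/1209, M5=0
seg 0: a=4, c=M0/2=0, d=(M1−M0)/(6·1)=307/403, b=Δ0−h0·(2M0+M1)/6=-2725/403
seg 1: a=-2, c=M1/2=921/403, d=(M2−M1)/(6·3)=-3280/10881, b=Δ1−h1·(2M1+M2)/6=-1804/403
seg 2: a=-3, c=M2/2=-517/1209, d=(M3−M2)/(6·3)=1031/10881, b=Δ2−h2·(2M2+M3)/6=34/31
seg 3: a=-1, c=M3/2=514/1209, d=(M4−M3)/(6·3)=-550/3627, b=Δ3−h3·(2M3+M4)/6=439/403
seg 4: a=2, c=M4/2=-1136/1209, d=(M5−M4)/(6·3)=1136/10881, b=Δ4−h4·(2M4+M5)/6=-183/403
t_q=37/4 → seg 3, τ=9/4; S=-1+439/403·τ+514/1209·τ²+-550/3627·τ³=1861/992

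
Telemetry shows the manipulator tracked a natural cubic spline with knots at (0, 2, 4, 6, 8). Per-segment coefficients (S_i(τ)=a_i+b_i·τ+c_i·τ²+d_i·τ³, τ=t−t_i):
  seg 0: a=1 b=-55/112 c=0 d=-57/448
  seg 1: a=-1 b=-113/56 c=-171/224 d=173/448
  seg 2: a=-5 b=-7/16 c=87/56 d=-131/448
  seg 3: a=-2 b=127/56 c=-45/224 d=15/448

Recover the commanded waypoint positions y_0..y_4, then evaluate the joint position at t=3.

y_0 = S_0(0) = a_0 = 1
y_1 = S_1(0) = a_1 = -1
y_2 = S_2(0) = a_2 = -5
y_3 = S_3(0) = a_3 = -2
y_4 = S_3(2) = 2
t_q=3 is in segment 1 (τ=1); S_1(τ)=-1521/448

y_0=1 y_1=-1 y_2=-5 y_3=-2 y_4=2
S(3) = -1521/448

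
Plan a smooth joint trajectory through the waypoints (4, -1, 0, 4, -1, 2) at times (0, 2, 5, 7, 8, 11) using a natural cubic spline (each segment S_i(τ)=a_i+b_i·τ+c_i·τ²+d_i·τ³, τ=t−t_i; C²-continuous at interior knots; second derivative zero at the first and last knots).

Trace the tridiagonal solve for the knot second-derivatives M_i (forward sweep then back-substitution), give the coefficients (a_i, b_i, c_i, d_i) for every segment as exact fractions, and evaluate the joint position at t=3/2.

Δ: Δ0=-5/2, Δ1=1/3, Δ2=2, Δ3=-5, Δ4=1
row 1: diag=10, rhs=17; c'=3/10, d'=17/10
row 2: denom=10−3·3/10=91/10; d'=(10−3·17/10)/(91/10)=7/13
row 3: denom=6−2·20/91=506/91; d'=(-42−2·7/13)/(506/91)=-1960/253
row 4: denom=8−1·91/506=3957/506; d'=(36−1·-1960/253)/(3957/506)=22136/3957
back: M4=22136/3957
back: M3=-1960/253−91/506·22136/3957=-34636/3957
back: M2=7/13−20/91·-34636/3957=9743/3957
back: M1=17/10−3/10·9743/3957=1268/1319
M: M0=0, M1=1268/1319, M2=9743/3957, M3=-34636/3957, M4=22136/3957, M5=0
seg 0: a=4, c=M0/2=0, d=(M1−M0)/(6·2)=317/3957, b=Δ0−h0·(2M0+M1)/6=-22321/7914
seg 1: a=-1, c=M1/2=634/1319, d=(M2−M1)/(6·3)=5939/71226, b=Δ1−h1·(2M1+M2)/6=-14713/7914
seg 2: a=0, c=M2/2=9743/7914, d=(M3−M2)/(6·2)=-4931/5276, b=Δ2−h2·(2M2+M3)/6=12964/3957
seg 3: a=4, c=M3/2=-17318/3957, d=(M4−M3)/(6·1)=3154/1319, b=Δ3−h3·(2M3+M4)/6=-11929/3957
seg 4: a=-1, c=M4/2=11068/3957, d=(M5−M4)/(6·3)=-11068/35613, b=Δ4−h4·(2M4+M5)/6=-18179/3957
t_q=3/2 → seg 0, τ=3/2; S=4+-22321/7914·τ+0·τ²+317/3957·τ³=419/10552

  seg 0: a=4 b=-22321/7914 c=0 d=317/3957
  seg 1: a=-1 b=-14713/7914 c=634/1319 d=5939/71226
  seg 2: a=0 b=12964/3957 c=9743/7914 d=-4931/5276
  seg 3: a=4 b=-11929/3957 c=-17318/3957 d=3154/1319
  seg 4: a=-1 b=-18179/3957 c=11068/3957 d=-11068/35613
S(3/2) = 419/10552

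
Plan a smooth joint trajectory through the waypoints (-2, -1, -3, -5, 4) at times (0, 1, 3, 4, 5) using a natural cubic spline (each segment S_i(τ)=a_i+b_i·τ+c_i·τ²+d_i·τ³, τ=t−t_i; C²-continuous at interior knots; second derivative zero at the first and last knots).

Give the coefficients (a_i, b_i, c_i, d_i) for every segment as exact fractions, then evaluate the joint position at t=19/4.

  seg 0: a=-2 b=69/61 c=0 d=-8/61
  seg 1: a=-1 b=45/61 c=-24/61 d=-29/122
  seg 2: a=-3 b=-225/61 c=-111/61 d=214/61
  seg 3: a=-5 b=195/61 c=531/61 d=-177/61
S(19/4) = 4177/3904

Δ: Δ0=1, Δ1=-1, Δ2=-2, Δ3=9
row 1: diag=6, rhs=-12; c'=1/3, d'=-2
row 2: denom=6−2·1/3=16/3; d'=(-6−2·-2)/(16/3)=-3/8
row 3: denom=4−1·3/16=61/16; d'=(66−1·-3/8)/(61/16)=1062/61
back: M3=1062/61
back: M2=-3/8−3/16·1062/61=-222/61
back: M1=-2−1/3·-222/61=-48/61
M: M0=0, M1=-48/61, M2=-222/61, M3=1062/61, M4=0
seg 0: a=-2, c=M0/2=0, d=(M1−M0)/(6·1)=-8/61, b=Δ0−h0·(2M0+M1)/6=69/61
seg 1: a=-1, c=M1/2=-24/61, d=(M2−M1)/(6·2)=-29/122, b=Δ1−h1·(2M1+M2)/6=45/61
seg 2: a=-3, c=M2/2=-111/61, d=(M3−M2)/(6·1)=214/61, b=Δ2−h2·(2M2+M3)/6=-225/61
seg 3: a=-5, c=M3/2=531/61, d=(M4−M3)/(6·1)=-177/61, b=Δ3−h3·(2M3+M4)/6=195/61
t_q=19/4 → seg 3, τ=3/4; S=-5+195/61·τ+531/61·τ²+-177/61·τ³=4177/3904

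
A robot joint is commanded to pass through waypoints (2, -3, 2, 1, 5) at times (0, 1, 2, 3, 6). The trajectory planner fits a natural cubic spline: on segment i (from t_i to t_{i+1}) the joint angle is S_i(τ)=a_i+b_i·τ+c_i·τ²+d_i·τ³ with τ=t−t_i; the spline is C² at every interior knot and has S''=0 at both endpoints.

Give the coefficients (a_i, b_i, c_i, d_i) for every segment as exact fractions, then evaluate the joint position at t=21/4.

Δ: Δ0=-5, Δ1=5, Δ2=-1, Δ3=4/3
row 1: diag=4, rhs=60; c'=1/4, d'=15
row 2: denom=4−1·1/4=15/4; d'=(-36−1·15)/(15/4)=-68/5
row 3: denom=8−1·4/15=116/15; d'=(14−1·-68/5)/(116/15)=207/58
back: M3=207/58
back: M2=-68/5−4/15·207/58=-422/29
back: M1=15−1/4·-422/29=1081/58
M: M0=0, M1=1081/58, M2=-422/29, M3=207/58, M4=0
seg 0: a=2, c=M0/2=0, d=(M1−M0)/(6·1)=1081/348, b=Δ0−h0·(2M0+M1)/6=-2821/348
seg 1: a=-3, c=M1/2=1081/116, d=(M2−M1)/(6·1)=-1925/348, b=Δ1−h1·(2M1+M2)/6=211/174
seg 2: a=2, c=M2/2=-211/29, d=(M3−M2)/(6·1)=1051/348, b=Δ2−h2·(2M2+M3)/6=1133/348
seg 3: a=1, c=M3/2=207/116, d=(M4−M3)/(6·3)=-23/116, b=Δ3−h3·(2M3+M4)/6=-389/174
t_q=21/4 → seg 3, τ=9/4; S=1+-389/174·τ+207/116·τ²+-23/116·τ³=20381/7424

  seg 0: a=2 b=-2821/348 c=0 d=1081/348
  seg 1: a=-3 b=211/174 c=1081/116 d=-1925/348
  seg 2: a=2 b=1133/348 c=-211/29 d=1051/348
  seg 3: a=1 b=-389/174 c=207/116 d=-23/116
S(21/4) = 20381/7424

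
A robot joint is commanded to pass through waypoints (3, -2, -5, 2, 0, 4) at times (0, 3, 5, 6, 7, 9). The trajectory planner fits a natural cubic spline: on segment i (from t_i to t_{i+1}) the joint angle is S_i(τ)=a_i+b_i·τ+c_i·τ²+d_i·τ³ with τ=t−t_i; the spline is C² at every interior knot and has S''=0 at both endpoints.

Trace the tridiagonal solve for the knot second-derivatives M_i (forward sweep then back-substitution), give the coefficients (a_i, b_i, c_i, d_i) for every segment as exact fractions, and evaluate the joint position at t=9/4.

  seg 0: a=3 b=-1775/3684 c=0 d=-485/3684
  seg 1: a=-2 b=-7435/1842 c=-1455/1228 d=9037/7368
  seg 2: a=-5 b=5473/921 c=3791/614 d=-9425/1842
  seg 3: a=2 b=5417/1842 c=-2817/307 d=7801/1842
  seg 4: a=0 b=-2492/921 c=2167/614 d=-2167/3684
S(9/4) = 32721/78592

Δ: Δ0=-5/3, Δ1=-3/2, Δ2=7, Δ3=-2, Δ4=2
row 1: diag=10, rhs=1; c'=1/5, d'=1/10
row 2: denom=6−2·1/5=28/5; d'=(51−2·1/10)/(28/5)=127/14
row 3: denom=4−1·5/28=107/28; d'=(-54−1·127/14)/(107/28)=-1766/107
row 4: denom=6−1·28/107=614/107; d'=(24−1·-1766/107)/(614/107)=2167/307
back: M4=2167/307
back: M3=-1766/107−28/107·2167/307=-5634/307
back: M2=127/14−5/28·-5634/307=3791/307
back: M1=1/10−1/5·3791/307=-1455/614
M: M0=0, M1=-1455/614, M2=3791/307, M3=-5634/307, M4=2167/307, M5=0
seg 0: a=3, c=M0/2=0, d=(M1−M0)/(6·3)=-485/3684, b=Δ0−h0·(2M0+M1)/6=-1775/3684
seg 1: a=-2, c=M1/2=-1455/1228, d=(M2−M1)/(6·2)=9037/7368, b=Δ1−h1·(2M1+M2)/6=-7435/1842
seg 2: a=-5, c=M2/2=3791/614, d=(M3−M2)/(6·1)=-9425/1842, b=Δ2−h2·(2M2+M3)/6=5473/921
seg 3: a=2, c=M3/2=-2817/307, d=(M4−M3)/(6·1)=7801/1842, b=Δ3−h3·(2M3+M4)/6=5417/1842
seg 4: a=0, c=M4/2=2167/614, d=(M5−M4)/(6·2)=-2167/3684, b=Δ4−h4·(2M4+M5)/6=-2492/921
t_q=9/4 → seg 0, τ=9/4; S=3+-1775/3684·τ+0·τ²+-485/3684·τ³=32721/78592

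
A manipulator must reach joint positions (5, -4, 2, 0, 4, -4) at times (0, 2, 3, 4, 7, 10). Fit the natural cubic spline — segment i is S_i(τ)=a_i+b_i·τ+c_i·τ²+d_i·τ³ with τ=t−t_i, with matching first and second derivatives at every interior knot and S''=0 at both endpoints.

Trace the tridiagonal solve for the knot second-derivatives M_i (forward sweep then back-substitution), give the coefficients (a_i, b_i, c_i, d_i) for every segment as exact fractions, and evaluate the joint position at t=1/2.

Δ: Δ0=-9/2, Δ1=6, Δ2=-2, Δ3=4/3, Δ4=-8/3
row 1: diag=6, rhs=63; c'=1/6, d'=21/2
row 2: denom=4−1·1/6=23/6; d'=(-48−1·21/2)/(23/6)=-351/23
row 3: denom=8−1·6/23=178/23; d'=(20−1·-351/23)/(178/23)=811/178
row 4: denom=12−3·69/178=1929/178; d'=(-24−3·811/178)/(1929/178)=-2235/643
back: M4=-2235/643
back: M3=811/178−69/178·-2235/643=3796/643
back: M2=-351/23−6/23·3796/643=-10803/643
back: M1=21/2−1/6·-10803/643=8552/643
M: M0=0, M1=8552/643, M2=-10803/643, M3=3796/643, M4=-2235/643, M5=0
seg 0: a=5, c=M0/2=0, d=(M1−M0)/(6·2)=2138/1929, b=Δ0−h0·(2M0+M1)/6=-34465/3858
seg 1: a=-4, c=M1/2=4276/643, d=(M2−M1)/(6·1)=-19355/3858, b=Δ1−h1·(2M1+M2)/6=16847/3858
seg 2: a=2, c=M2/2=-10803/1286, d=(M3−M2)/(6·1)=14599/3858, b=Δ2−h2·(2M2+M3)/6=5047/1929
seg 3: a=0, c=M3/2=1898/643, d=(M4−M3)/(6·3)=-6031/11574, b=Δ3−h3·(2M3+M4)/6=-10927/3858
seg 4: a=4, c=M4/2=-2235/1286, d=(M5−M4)/(6·3)=745/3858, b=Δ4−h4·(2M4+M5)/6=1561/1929
t_q=1/2 → seg 0, τ=1/2; S=5+-34465/3858·τ+0·τ²+2138/1929·τ³=432/643

  seg 0: a=5 b=-34465/3858 c=0 d=2138/1929
  seg 1: a=-4 b=16847/3858 c=4276/643 d=-19355/3858
  seg 2: a=2 b=5047/1929 c=-10803/1286 d=14599/3858
  seg 3: a=0 b=-10927/3858 c=1898/643 d=-6031/11574
  seg 4: a=4 b=1561/1929 c=-2235/1286 d=745/3858
S(1/2) = 432/643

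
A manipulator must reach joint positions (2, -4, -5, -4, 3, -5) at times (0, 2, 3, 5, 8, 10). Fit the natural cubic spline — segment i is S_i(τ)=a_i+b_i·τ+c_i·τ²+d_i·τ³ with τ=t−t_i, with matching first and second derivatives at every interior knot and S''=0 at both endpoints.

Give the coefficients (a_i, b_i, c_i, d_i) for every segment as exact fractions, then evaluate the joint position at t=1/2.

Δ: Δ0=-3, Δ1=-1, Δ2=1/2, Δ3=7/3, Δ4=-4
row 1: diag=6, rhs=12; c'=1/6, d'=2
row 2: denom=6−1·1/6=35/6; d'=(9−1·2)/(35/6)=6/5
row 3: denom=10−2·12/35=326/35; d'=(11−2·6/5)/(326/35)=301/326
row 4: denom=10−3·105/326=2945/326; d'=(-38−3·301/326)/(2945/326)=-13291/2945
back: M4=-13291/2945
back: M3=301/326−105/326·-13291/2945=1400/589
back: M2=6/5−12/35·1400/589=1134/2945
back: M1=2−1/6·1134/2945=5701/2945
M: M0=0, M1=5701/2945, M2=1134/2945, M3=1400/589, M4=-13291/2945, M5=0
seg 0: a=2, c=M0/2=0, d=(M1−M0)/(6·2)=5701/35340, b=Δ0−h0·(2M0+M1)/6=-32206/8835
seg 1: a=-4, c=M1/2=5701/5890, d=(M2−M1)/(6·1)=-4567/17670, b=Δ1−h1·(2M1+M2)/6=-15103/8835
seg 2: a=-5, c=M2/2=567/2945, d=(M3−M2)/(6·2)=2933/17670, b=Δ2−h2·(2M2+M3)/6=-9701/17670
seg 3: a=-4, c=M3/2=700/589, d=(M4−M3)/(6·3)=-20291/53010, b=Δ3−h3·(2M3+M4)/6=39103/17670
seg 4: a=3, c=M4/2=-13291/5890, d=(M5−M4)/(6·2)=13291/35340, b=Δ4−h4·(2M4+M5)/6=-8758/8835
t_q=1/2 → seg 0, τ=1/2; S=2+-32206/8835·τ+0·τ²+5701/35340·τ³=3723/18848

  seg 0: a=2 b=-32206/8835 c=0 d=5701/35340
  seg 1: a=-4 b=-15103/8835 c=5701/5890 d=-4567/17670
  seg 2: a=-5 b=-9701/17670 c=567/2945 d=2933/17670
  seg 3: a=-4 b=39103/17670 c=700/589 d=-20291/53010
  seg 4: a=3 b=-8758/8835 c=-13291/5890 d=13291/35340
S(1/2) = 3723/18848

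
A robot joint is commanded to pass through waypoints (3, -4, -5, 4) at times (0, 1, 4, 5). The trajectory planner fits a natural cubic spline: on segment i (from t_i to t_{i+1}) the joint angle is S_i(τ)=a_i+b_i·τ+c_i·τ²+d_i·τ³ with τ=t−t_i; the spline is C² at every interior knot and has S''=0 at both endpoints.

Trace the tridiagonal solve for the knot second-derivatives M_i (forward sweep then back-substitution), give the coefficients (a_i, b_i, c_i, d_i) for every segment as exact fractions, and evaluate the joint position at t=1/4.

  seg 0: a=3 b=-1231/165 c=0 d=76/165
  seg 1: a=-4 b=-1003/165 c=76/55 d=8/45
  seg 2: a=-5 b=1157/165 c=164/55 d=-164/165
S(1/4) = 201/176

Δ: Δ0=-7, Δ1=-1/3, Δ2=9
row 1: diag=8, rhs=40; c'=3/8, d'=5
row 2: denom=8−3·3/8=55/8; d'=(56−3·5)/(55/8)=328/55
back: M2=328/55
back: M1=5−3/8·328/55=152/55
M: M0=0, M1=152/55, M2=328/55, M3=0
seg 0: a=3, c=M0/2=0, d=(M1−M0)/(6·1)=76/165, b=Δ0−h0·(2M0+M1)/6=-1231/165
seg 1: a=-4, c=M1/2=76/55, d=(M2−M1)/(6·3)=8/45, b=Δ1−h1·(2M1+M2)/6=-1003/165
seg 2: a=-5, c=M2/2=164/55, d=(M3−M2)/(6·1)=-164/165, b=Δ2−h2·(2M2+M3)/6=1157/165
t_q=1/4 → seg 0, τ=1/4; S=3+-1231/165·τ+0·τ²+76/165·τ³=201/176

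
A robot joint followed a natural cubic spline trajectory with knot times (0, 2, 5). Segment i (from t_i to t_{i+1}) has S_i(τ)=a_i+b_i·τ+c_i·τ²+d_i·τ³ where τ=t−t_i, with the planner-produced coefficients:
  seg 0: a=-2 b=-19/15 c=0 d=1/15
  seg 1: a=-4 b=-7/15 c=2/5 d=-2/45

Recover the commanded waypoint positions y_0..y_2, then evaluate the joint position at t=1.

y_0 = S_0(0) = a_0 = -2
y_1 = S_1(0) = a_1 = -4
y_2 = S_1(3) = -3
t_q=1 is in segment 0 (τ=1); S_0(τ)=-16/5

y_0=-2 y_1=-4 y_2=-3
S(1) = -16/5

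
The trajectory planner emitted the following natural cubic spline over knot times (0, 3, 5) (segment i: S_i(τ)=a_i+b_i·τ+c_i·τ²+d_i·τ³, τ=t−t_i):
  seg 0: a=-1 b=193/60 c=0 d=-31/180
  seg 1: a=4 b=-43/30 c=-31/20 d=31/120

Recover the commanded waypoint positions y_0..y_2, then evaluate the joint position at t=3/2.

y_0=-1 y_1=4 y_2=-3
S(3/2) = 519/160

y_0 = S_0(0) = a_0 = -1
y_1 = S_1(0) = a_1 = 4
y_2 = S_1(2) = -3
t_q=3/2 is in segment 0 (τ=3/2); S_0(τ)=519/160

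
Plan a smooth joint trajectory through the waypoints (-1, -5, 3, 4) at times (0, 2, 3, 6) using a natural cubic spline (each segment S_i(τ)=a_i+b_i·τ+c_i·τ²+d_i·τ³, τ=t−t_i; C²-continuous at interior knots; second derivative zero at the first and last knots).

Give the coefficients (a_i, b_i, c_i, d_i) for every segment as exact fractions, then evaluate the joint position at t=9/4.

Δ: Δ0=-2, Δ1=8, Δ2=1/3
row 1: diag=6, rhs=60; c'=1/6, d'=10
row 2: denom=8−1·1/6=47/6; d'=(-46−1·10)/(47/6)=-336/47
back: M2=-336/47
back: M1=10−1/6·-336/47=526/47
M: M0=0, M1=526/47, M2=-336/47, M3=0
seg 0: a=-1, c=M0/2=0, d=(M1−M0)/(6·2)=263/282, b=Δ0−h0·(2M0+M1)/6=-808/141
seg 1: a=-5, c=M1/2=263/47, d=(M2−M1)/(6·1)=-431/141, b=Δ1−h1·(2M1+M2)/6=770/141
seg 2: a=3, c=M2/2=-168/47, d=(M3−M2)/(6·3)=56/141, b=Δ2−h2·(2M2+M3)/6=1055/141
t_q=9/4 → seg 1, τ=1/4; S=-5+770/141·τ+263/47·τ²+-431/141·τ³=-10025/3008

  seg 0: a=-1 b=-808/141 c=0 d=263/282
  seg 1: a=-5 b=770/141 c=263/47 d=-431/141
  seg 2: a=3 b=1055/141 c=-168/47 d=56/141
S(9/4) = -10025/3008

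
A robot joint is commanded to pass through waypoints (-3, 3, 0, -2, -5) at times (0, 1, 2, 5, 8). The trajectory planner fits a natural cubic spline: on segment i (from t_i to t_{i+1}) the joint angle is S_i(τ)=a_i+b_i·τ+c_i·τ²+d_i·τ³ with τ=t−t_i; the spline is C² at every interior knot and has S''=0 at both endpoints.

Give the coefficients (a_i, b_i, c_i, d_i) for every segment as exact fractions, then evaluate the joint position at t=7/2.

  seg 0: a=-3 b=101/12 c=0 d=-29/12
  seg 1: a=3 b=7/6 c=-29/4 d=37/12
  seg 2: a=0 b=-49/12 c=2 d=-31/108
  seg 3: a=-2 b=1/6 c=-7/12 d=7/108
S(7/2) = -83/32

Δ: Δ0=6, Δ1=-3, Δ2=-2/3, Δ3=-1
row 1: diag=4, rhs=-54; c'=1/4, d'=-27/2
row 2: denom=8−1·1/4=31/4; d'=(14−1·-27/2)/(31/4)=110/31
row 3: denom=12−3·12/31=336/31; d'=(-2−3·110/31)/(336/31)=-7/6
back: M3=-7/6
back: M2=110/31−12/31·-7/6=4
back: M1=-27/2−1/4·4=-29/2
M: M0=0, M1=-29/2, M2=4, M3=-7/6, M4=0
seg 0: a=-3, c=M0/2=0, d=(M1−M0)/(6·1)=-29/12, b=Δ0−h0·(2M0+M1)/6=101/12
seg 1: a=3, c=M1/2=-29/4, d=(M2−M1)/(6·1)=37/12, b=Δ1−h1·(2M1+M2)/6=7/6
seg 2: a=0, c=M2/2=2, d=(M3−M2)/(6·3)=-31/108, b=Δ2−h2·(2M2+M3)/6=-49/12
seg 3: a=-2, c=M3/2=-7/12, d=(M4−M3)/(6·3)=7/108, b=Δ3−h3·(2M3+M4)/6=1/6
t_q=7/2 → seg 2, τ=3/2; S=0+-49/12·τ+2·τ²+-31/108·τ³=-83/32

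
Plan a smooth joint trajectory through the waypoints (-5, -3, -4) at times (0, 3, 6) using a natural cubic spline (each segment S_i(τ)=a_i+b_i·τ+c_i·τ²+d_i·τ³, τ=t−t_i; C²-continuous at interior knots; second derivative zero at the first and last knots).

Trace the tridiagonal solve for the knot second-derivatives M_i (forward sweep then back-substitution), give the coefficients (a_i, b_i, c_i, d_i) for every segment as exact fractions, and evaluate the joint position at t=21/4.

  seg 0: a=-5 b=11/12 c=0 d=-1/36
  seg 1: a=-3 b=1/6 c=-1/4 d=1/36
S(21/4) = -915/256

Δ: Δ0=2/3, Δ1=-1/3
row 1: diag=12, rhs=-6; c'=1/4, d'=-1/2
back: M1=-1/2
M: M0=0, M1=-1/2, M2=0
seg 0: a=-5, c=M0/2=0, d=(M1−M0)/(6·3)=-1/36, b=Δ0−h0·(2M0+M1)/6=11/12
seg 1: a=-3, c=M1/2=-1/4, d=(M2−M1)/(6·3)=1/36, b=Δ1−h1·(2M1+M2)/6=1/6
t_q=21/4 → seg 1, τ=9/4; S=-3+1/6·τ+-1/4·τ²+1/36·τ³=-915/256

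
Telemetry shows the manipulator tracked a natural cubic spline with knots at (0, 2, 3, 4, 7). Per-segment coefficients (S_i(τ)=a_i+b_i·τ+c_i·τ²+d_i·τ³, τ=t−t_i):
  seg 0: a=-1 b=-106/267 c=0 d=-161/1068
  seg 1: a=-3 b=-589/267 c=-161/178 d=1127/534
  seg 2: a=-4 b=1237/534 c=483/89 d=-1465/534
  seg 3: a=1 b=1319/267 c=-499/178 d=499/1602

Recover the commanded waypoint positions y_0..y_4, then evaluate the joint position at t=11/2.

y_0 = S_0(0) = a_0 = -1
y_1 = S_1(0) = a_1 = -3
y_2 = S_2(0) = a_2 = -4
y_3 = S_3(0) = a_3 = 1
y_4 = S_3(3) = -1
t_q=11/2 is in segment 3 (τ=3/2); S_3(τ)=4491/1424

y_0=-1 y_1=-3 y_2=-4 y_3=1 y_4=-1
S(11/2) = 4491/1424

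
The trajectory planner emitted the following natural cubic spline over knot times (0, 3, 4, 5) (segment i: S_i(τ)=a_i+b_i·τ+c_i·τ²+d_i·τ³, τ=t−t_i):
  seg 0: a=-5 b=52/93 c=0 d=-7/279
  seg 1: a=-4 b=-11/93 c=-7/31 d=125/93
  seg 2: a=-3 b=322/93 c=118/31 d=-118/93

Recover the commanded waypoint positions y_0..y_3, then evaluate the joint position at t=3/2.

y_0 = S_0(0) = a_0 = -5
y_1 = S_1(0) = a_1 = -4
y_2 = S_2(0) = a_2 = -3
y_3 = S_2(1) = 3
t_q=3/2 is in segment 0 (τ=3/2); S_0(τ)=-1053/248

y_0=-5 y_1=-4 y_2=-3 y_3=3
S(3/2) = -1053/248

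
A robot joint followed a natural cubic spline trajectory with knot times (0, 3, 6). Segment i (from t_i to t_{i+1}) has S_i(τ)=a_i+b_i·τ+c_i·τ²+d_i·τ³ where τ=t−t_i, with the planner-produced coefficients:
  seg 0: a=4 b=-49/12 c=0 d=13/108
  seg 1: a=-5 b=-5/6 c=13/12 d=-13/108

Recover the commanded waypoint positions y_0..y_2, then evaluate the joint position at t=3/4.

y_0=4 y_1=-5 y_2=-1
S(3/4) = 253/256

y_0 = S_0(0) = a_0 = 4
y_1 = S_1(0) = a_1 = -5
y_2 = S_1(3) = -1
t_q=3/4 is in segment 0 (τ=3/4); S_0(τ)=253/256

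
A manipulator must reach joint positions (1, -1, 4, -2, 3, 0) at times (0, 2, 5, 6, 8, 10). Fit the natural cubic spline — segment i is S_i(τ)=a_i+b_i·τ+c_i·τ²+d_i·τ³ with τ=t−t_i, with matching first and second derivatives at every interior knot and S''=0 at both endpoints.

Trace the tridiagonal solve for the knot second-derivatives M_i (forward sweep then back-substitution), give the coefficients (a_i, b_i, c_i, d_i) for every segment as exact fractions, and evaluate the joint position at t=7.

  seg 0: a=1 b=-5519/2283 c=0 d=809/2283
  seg 1: a=-1 b=4189/2283 c=1618/761 d=-4982/6849
  seg 2: a=4 b=-11525/2283 c=-3364/761 d=7919/2283
  seg 3: a=-2 b=-7952/2283 c=4555/761 d=-27341/18264
  seg 4: a=3 b=11393/4566 c=-9121/3044 d=9121/18264
S(7) = -6055/6088

Δ: Δ0=-1, Δ1=5/3, Δ2=-6, Δ3=5/2, Δ4=-3/2
row 1: diag=10, rhs=16; c'=3/10, d'=8/5
row 2: denom=8−3·3/10=71/10; d'=(-46−3·8/5)/(71/10)=-508/71
row 3: denom=6−1·10/71=416/71; d'=(51−1·-508/71)/(416/71)=4129/416
row 4: denom=8−2·71/208=761/104; d'=(-24−2·4129/416)/(761/104)=-9121/1522
back: M4=-9121/1522
back: M3=4129/416−71/208·-9121/1522=9110/761
back: M2=-508/71−10/71·9110/761=-6728/761
back: M1=8/5−3/10·-6728/761=3236/761
M: M0=0, M1=3236/761, M2=-6728/761, M3=9110/761, M4=-9121/1522, M5=0
seg 0: a=1, c=M0/2=0, d=(M1−M0)/(6·2)=809/2283, b=Δ0−h0·(2M0+M1)/6=-5519/2283
seg 1: a=-1, c=M1/2=1618/761, d=(M2−M1)/(6·3)=-4982/6849, b=Δ1−h1·(2M1+M2)/6=4189/2283
seg 2: a=4, c=M2/2=-3364/761, d=(M3−M2)/(6·1)=7919/2283, b=Δ2−h2·(2M2+M3)/6=-11525/2283
seg 3: a=-2, c=M3/2=4555/761, d=(M4−M3)/(6·2)=-27341/18264, b=Δ3−h3·(2M3+M4)/6=-7952/2283
seg 4: a=3, c=M4/2=-9121/3044, d=(M5−M4)/(6·2)=9121/18264, b=Δ4−h4·(2M4+M5)/6=11393/4566
t_q=7 → seg 3, τ=1; S=-2+-7952/2283·τ+4555/761·τ²+-27341/18264·τ³=-6055/6088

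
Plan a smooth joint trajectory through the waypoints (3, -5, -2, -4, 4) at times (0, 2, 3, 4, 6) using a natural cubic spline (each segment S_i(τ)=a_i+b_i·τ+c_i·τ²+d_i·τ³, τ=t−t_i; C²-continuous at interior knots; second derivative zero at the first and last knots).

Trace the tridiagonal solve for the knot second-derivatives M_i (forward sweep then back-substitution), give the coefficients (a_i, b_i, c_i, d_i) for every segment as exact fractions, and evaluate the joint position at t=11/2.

  seg 0: a=3 b=-461/66 c=0 d=197/264
  seg 1: a=-5 b=65/33 c=197/44 d=-455/132
  seg 2: a=-2 b=7/12 c=-129/22 d=433/132
  seg 3: a=-4 b=-43/33 c=175/44 d=-175/264
S(11/2) = 533/704

Δ: Δ0=-4, Δ1=3, Δ2=-2, Δ3=4
row 1: diag=6, rhs=42; c'=1/6, d'=7
row 2: denom=4−1·1/6=23/6; d'=(-30−1·7)/(23/6)=-222/23
row 3: denom=6−1·6/23=132/23; d'=(36−1·-222/23)/(132/23)=175/22
back: M3=175/22
back: M2=-222/23−6/23·175/22=-129/11
back: M1=7−1/6·-129/11=197/22
M: M0=0, M1=197/22, M2=-129/11, M3=175/22, M4=0
seg 0: a=3, c=M0/2=0, d=(M1−M0)/(6·2)=197/264, b=Δ0−h0·(2M0+M1)/6=-461/66
seg 1: a=-5, c=M1/2=197/44, d=(M2−M1)/(6·1)=-455/132, b=Δ1−h1·(2M1+M2)/6=65/33
seg 2: a=-2, c=M2/2=-129/22, d=(M3−M2)/(6·1)=433/132, b=Δ2−h2·(2M2+M3)/6=7/12
seg 3: a=-4, c=M3/2=175/44, d=(M4−M3)/(6·2)=-175/264, b=Δ3−h3·(2M3+M4)/6=-43/33
t_q=11/2 → seg 3, τ=3/2; S=-4+-43/33·τ+175/44·τ²+-175/264·τ³=533/704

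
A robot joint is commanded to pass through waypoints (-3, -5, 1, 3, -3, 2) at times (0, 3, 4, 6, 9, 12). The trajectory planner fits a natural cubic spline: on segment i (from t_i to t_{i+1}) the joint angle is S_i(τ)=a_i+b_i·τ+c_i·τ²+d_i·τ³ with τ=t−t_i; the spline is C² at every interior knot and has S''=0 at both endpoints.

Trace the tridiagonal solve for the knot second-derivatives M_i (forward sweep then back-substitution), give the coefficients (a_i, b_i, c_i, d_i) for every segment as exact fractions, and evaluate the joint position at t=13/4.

Δ: Δ0=-2/3, Δ1=6, Δ2=1, Δ3=-2, Δ4=5/3
row 1: diag=8, rhs=40; c'=1/8, d'=5
row 2: denom=6−1·1/8=47/8; d'=(-30−1·5)/(47/8)=-280/47
row 3: denom=10−2·16/47=438/47; d'=(-18−2·-280/47)/(438/47)=-143/219
row 4: denom=12−3·47/146=1611/146; d'=(22−3·-143/219)/(1611/146)=1166/537
back: M4=1166/537
back: M3=-143/219−47/146·1166/537=-242/179
back: M2=-280/47−16/47·-242/179=-984/179
back: M1=5−1/8·-984/179=1018/179
M: M0=0, M1=1018/179, M2=-984/179, M3=-242/179, M4=1166/537, M5=0
seg 0: a=-3, c=M0/2=0, d=(M1−M0)/(6·3)=509/1611, b=Δ0−h0·(2M0+M1)/6=-1885/537
seg 1: a=-5, c=M1/2=509/179, d=(M2−M1)/(6·1)=-1001/537, b=Δ1−h1·(2M1+M2)/6=2696/537
seg 2: a=1, c=M2/2=-492/179, d=(M3−M2)/(6·2)=371/1074, b=Δ2−h2·(2M2+M3)/6=2747/537
seg 3: a=3, c=M3/2=-121/179, d=(M4−M3)/(6·3)=946/4833, b=Δ3−h3·(2M3+M4)/6=-931/537
seg 4: a=-3, c=M4/2=583/537, d=(M5−M4)/(6·3)=-583/4833, b=Δ4−h4·(2M4+M5)/6=-271/537
t_q=13/4 → seg 1, τ=1/4; S=-5+2696/537·τ+509/179·τ²+-1001/537·τ³=-41199/11456

  seg 0: a=-3 b=-1885/537 c=0 d=509/1611
  seg 1: a=-5 b=2696/537 c=509/179 d=-1001/537
  seg 2: a=1 b=2747/537 c=-492/179 d=371/1074
  seg 3: a=3 b=-931/537 c=-121/179 d=946/4833
  seg 4: a=-3 b=-271/537 c=583/537 d=-583/4833
S(13/4) = -41199/11456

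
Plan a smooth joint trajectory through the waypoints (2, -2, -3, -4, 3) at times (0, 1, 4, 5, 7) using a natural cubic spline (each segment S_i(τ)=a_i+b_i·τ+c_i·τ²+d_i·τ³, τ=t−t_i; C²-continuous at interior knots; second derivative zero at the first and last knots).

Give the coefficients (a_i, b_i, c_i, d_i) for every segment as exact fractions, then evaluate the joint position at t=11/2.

Δ: Δ0=-4, Δ1=-1/3, Δ2=-1, Δ3=7/2
row 1: diag=8, rhs=22; c'=3/8, d'=11/4
row 2: denom=8−3·3/8=55/8; d'=(-4−3·11/4)/(55/8)=-98/55
row 3: denom=6−1·8/55=322/55; d'=(27−1·-98/55)/(322/55)=1583/322
back: M3=1583/322
back: M2=-98/55−8/55·1583/322=-402/161
back: M1=11/4−3/8·-402/161=1187/322
M: M0=0, M1=1187/322, M2=-402/161, M3=1583/322, M4=0
seg 0: a=2, c=M0/2=0, d=(M1−M0)/(6·1)=1187/1932, b=Δ0−h0·(2M0+M1)/6=-8915/1932
seg 1: a=-2, c=M1/2=1187/644, d=(M2−M1)/(6·3)=-1991/5796, b=Δ1−h1·(2M1+M2)/6=-2677/966
seg 2: a=-3, c=M2/2=-201/161, d=(M3−M2)/(6·1)=341/276, b=Δ2−h2·(2M2+M3)/6=-1907/1932
seg 3: a=-4, c=M3/2=1583/644, d=(M4−M3)/(6·2)=-1583/3864, b=Δ3−h3·(2M3+M4)/6=215/966
t_q=11/2 → seg 3, τ=1/2; S=-4+215/966·τ+1583/644·τ²+-1583/3864·τ³=-4895/1472

  seg 0: a=2 b=-8915/1932 c=0 d=1187/1932
  seg 1: a=-2 b=-2677/966 c=1187/644 d=-1991/5796
  seg 2: a=-3 b=-1907/1932 c=-201/161 d=341/276
  seg 3: a=-4 b=215/966 c=1583/644 d=-1583/3864
S(11/2) = -4895/1472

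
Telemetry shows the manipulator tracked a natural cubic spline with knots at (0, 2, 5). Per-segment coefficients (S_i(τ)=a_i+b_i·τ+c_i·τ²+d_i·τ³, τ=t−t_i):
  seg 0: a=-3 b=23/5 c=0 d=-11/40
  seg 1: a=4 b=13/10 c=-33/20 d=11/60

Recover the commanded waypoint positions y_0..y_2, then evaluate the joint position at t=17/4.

y_0=-3 y_1=4 y_2=-2
S(17/4) = 169/256

y_0 = S_0(0) = a_0 = -3
y_1 = S_1(0) = a_1 = 4
y_2 = S_1(3) = -2
t_q=17/4 is in segment 1 (τ=9/4); S_1(τ)=169/256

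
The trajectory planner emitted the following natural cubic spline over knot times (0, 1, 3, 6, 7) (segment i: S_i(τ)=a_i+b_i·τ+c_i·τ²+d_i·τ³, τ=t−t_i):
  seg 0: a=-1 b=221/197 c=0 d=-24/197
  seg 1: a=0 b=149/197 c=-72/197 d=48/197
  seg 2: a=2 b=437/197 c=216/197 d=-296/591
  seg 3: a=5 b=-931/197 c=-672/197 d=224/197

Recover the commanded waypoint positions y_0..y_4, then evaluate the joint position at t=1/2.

y_0 = S_0(0) = a_0 = -1
y_1 = S_1(0) = a_1 = 0
y_2 = S_2(0) = a_2 = 2
y_3 = S_3(0) = a_3 = 5
y_4 = S_3(1) = -2
t_q=1/2 is in segment 0 (τ=1/2); S_0(τ)=-179/394

y_0=-1 y_1=0 y_2=2 y_3=5 y_4=-2
S(1/2) = -179/394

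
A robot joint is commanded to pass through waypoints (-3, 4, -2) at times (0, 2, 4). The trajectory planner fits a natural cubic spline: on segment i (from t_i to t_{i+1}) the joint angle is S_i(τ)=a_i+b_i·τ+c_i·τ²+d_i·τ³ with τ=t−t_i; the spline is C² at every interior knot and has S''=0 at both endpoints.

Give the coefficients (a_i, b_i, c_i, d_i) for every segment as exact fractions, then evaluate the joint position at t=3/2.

Δ: Δ0=7/2, Δ1=-3
row 1: diag=8, rhs=-39; c'=1/4, d'=-39/8
back: M1=-39/8
M: M0=0, M1=-39/8, M2=0
seg 0: a=-3, c=M0/2=0, d=(M1−M0)/(6·2)=-13/32, b=Δ0−h0·(2M0+M1)/6=41/8
seg 1: a=4, c=M1/2=-39/16, d=(M2−M1)/(6·2)=13/32, b=Δ1−h1·(2M1+M2)/6=1/4
t_q=3/2 → seg 0, τ=3/2; S=-3+41/8·τ+0·τ²+-13/32·τ³=849/256

  seg 0: a=-3 b=41/8 c=0 d=-13/32
  seg 1: a=4 b=1/4 c=-39/16 d=13/32
S(3/2) = 849/256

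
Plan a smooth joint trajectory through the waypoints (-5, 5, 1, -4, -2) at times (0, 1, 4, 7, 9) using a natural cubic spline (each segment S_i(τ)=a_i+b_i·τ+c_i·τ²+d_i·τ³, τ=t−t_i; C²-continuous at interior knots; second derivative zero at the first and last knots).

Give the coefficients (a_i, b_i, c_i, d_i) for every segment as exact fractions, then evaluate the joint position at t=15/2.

  seg 0: a=-5 b=1534/133 c=0 d=-204/133
  seg 1: a=5 b=922/133 c=-612/133 d=2210/3591
  seg 2: a=1 b=-540/133 c=374/399 d=-167/3591
  seg 3: a=-4 b=41/133 c=69/133 d=-23/266
S(15/2) = -1133/304

Δ: Δ0=10, Δ1=-4/3, Δ2=-5/3, Δ3=1
row 1: diag=8, rhs=-68; c'=3/8, d'=-17/2
row 2: denom=12−3·3/8=87/8; d'=(-2−3·-17/2)/(87/8)=188/87
row 3: denom=10−3·8/29=266/29; d'=(16−3·188/87)/(266/29)=138/133
back: M3=138/133
back: M2=188/87−8/29·138/133=748/399
back: M1=-17/2−3/8·748/399=-1224/133
M: M0=0, M1=-1224/133, M2=748/399, M3=138/133, M4=0
seg 0: a=-5, c=M0/2=0, d=(M1−M0)/(6·1)=-204/133, b=Δ0−h0·(2M0+M1)/6=1534/133
seg 1: a=5, c=M1/2=-612/133, d=(M2−M1)/(6·3)=2210/3591, b=Δ1−h1·(2M1+M2)/6=922/133
seg 2: a=1, c=M2/2=374/399, d=(M3−M2)/(6·3)=-167/3591, b=Δ2−h2·(2M2+M3)/6=-540/133
seg 3: a=-4, c=M3/2=69/133, d=(M4−M3)/(6·2)=-23/266, b=Δ3−h3·(2M3+M4)/6=41/133
t_q=15/2 → seg 3, τ=1/2; S=-4+41/133·τ+69/133·τ²+-23/266·τ³=-1133/304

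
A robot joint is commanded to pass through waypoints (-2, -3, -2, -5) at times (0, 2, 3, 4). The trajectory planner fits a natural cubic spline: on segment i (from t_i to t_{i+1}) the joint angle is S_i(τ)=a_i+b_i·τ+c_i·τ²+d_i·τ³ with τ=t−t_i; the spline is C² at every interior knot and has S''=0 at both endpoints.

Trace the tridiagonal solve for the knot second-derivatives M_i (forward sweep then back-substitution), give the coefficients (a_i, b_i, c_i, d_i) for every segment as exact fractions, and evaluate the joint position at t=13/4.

  seg 0: a=-2 b=-63/46 c=0 d=5/23
  seg 1: a=-3 b=57/46 c=30/23 d=-71/46
  seg 2: a=-2 b=-18/23 c=-153/46 d=51/46
S(13/4) = -7025/2944

Δ: Δ0=-1/2, Δ1=1, Δ2=-3
row 1: diag=6, rhs=9; c'=1/6, d'=3/2
row 2: denom=4−1·1/6=23/6; d'=(-24−1·3/2)/(23/6)=-153/23
back: M2=-153/23
back: M1=3/2−1/6·-153/23=60/23
M: M0=0, M1=60/23, M2=-153/23, M3=0
seg 0: a=-2, c=M0/2=0, d=(M1−M0)/(6·2)=5/23, b=Δ0−h0·(2M0+M1)/6=-63/46
seg 1: a=-3, c=M1/2=30/23, d=(M2−M1)/(6·1)=-71/46, b=Δ1−h1·(2M1+M2)/6=57/46
seg 2: a=-2, c=M2/2=-153/46, d=(M3−M2)/(6·1)=51/46, b=Δ2−h2·(2M2+M3)/6=-18/23
t_q=13/4 → seg 2, τ=1/4; S=-2+-18/23·τ+-153/46·τ²+51/46·τ³=-7025/2944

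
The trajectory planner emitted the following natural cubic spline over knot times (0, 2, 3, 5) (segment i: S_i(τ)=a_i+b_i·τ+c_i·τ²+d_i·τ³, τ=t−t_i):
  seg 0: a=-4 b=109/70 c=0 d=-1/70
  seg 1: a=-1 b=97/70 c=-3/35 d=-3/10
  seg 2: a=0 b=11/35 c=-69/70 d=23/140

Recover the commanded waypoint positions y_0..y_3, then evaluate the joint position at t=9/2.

y_0=-4 y_1=-1 y_2=0 y_3=-2
S(9/2) = -267/224

y_0 = S_0(0) = a_0 = -4
y_1 = S_1(0) = a_1 = -1
y_2 = S_2(0) = a_2 = 0
y_3 = S_2(2) = -2
t_q=9/2 is in segment 2 (τ=3/2); S_2(τ)=-267/224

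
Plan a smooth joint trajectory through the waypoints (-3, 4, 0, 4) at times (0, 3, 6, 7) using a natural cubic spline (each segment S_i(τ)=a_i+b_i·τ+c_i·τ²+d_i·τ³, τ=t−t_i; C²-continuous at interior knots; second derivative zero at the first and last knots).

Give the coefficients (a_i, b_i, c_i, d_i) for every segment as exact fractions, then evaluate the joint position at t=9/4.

  seg 0: a=-3 b=113/29 c=0 d=-136/783
  seg 1: a=4 b=-23/29 c=-136/87 d=361/783
  seg 2: a=0 b=66/29 c=75/29 d=-25/29
S(9/4) = 879/232

Δ: Δ0=7/3, Δ1=-4/3, Δ2=4
row 1: diag=12, rhs=-22; c'=1/4, d'=-11/6
row 2: denom=8−3·1/4=29/4; d'=(32−3·-11/6)/(29/4)=150/29
back: M2=150/29
back: M1=-11/6−1/4·150/29=-272/87
M: M0=0, M1=-272/87, M2=150/29, M3=0
seg 0: a=-3, c=M0/2=0, d=(M1−M0)/(6·3)=-136/783, b=Δ0−h0·(2M0+M1)/6=113/29
seg 1: a=4, c=M1/2=-136/87, d=(M2−M1)/(6·3)=361/783, b=Δ1−h1·(2M1+M2)/6=-23/29
seg 2: a=0, c=M2/2=75/29, d=(M3−M2)/(6·1)=-25/29, b=Δ2−h2·(2M2+M3)/6=66/29
t_q=9/4 → seg 0, τ=9/4; S=-3+113/29·τ+0·τ²+-136/783·τ³=879/232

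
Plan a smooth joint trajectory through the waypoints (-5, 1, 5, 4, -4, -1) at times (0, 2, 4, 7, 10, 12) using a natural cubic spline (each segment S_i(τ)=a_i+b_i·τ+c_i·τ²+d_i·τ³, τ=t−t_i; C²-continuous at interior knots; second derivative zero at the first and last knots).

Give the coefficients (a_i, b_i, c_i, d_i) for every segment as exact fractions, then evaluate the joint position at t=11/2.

  seg 0: a=-5 b=4097/1286 c=0 d=-239/5144
  seg 1: a=1 b=1690/643 c=-717/2572 d=-91/5144
  seg 2: a=5 b=1673/1286 c=-495/1286 d=-925/17361
  seg 3: a=4 b=-3147/1286 c=-3335/3858 d=4579/17361
  seg 4: a=-4 b=-659/1286 c=1941/1286 d=-647/2572
S(11/2) = 15189/2572

Δ: Δ0=3, Δ1=2, Δ2=-1/3, Δ3=-8/3, Δ4=3/2
row 1: diag=8, rhs=-6; c'=1/4, d'=-3/4
row 2: denom=10−2·1/4=19/2; d'=(-14−2·-3/4)/(19/2)=-25/19
row 3: denom=12−3·6/19=210/19; d'=(-14−3·-25/19)/(210/19)=-191/210
row 4: denom=10−3·19/70=643/70; d'=(25−3·-191/210)/(643/70)=1941/643
back: M4=1941/643
back: M3=-191/210−19/70·1941/643=-3335/1929
back: M2=-25/19−6/19·-3335/1929=-495/643
back: M1=-3/4−1/4·-495/643=-717/1286
M: M0=0, M1=-717/1286, M2=-495/643, M3=-3335/1929, M4=1941/643, M5=0
seg 0: a=-5, c=M0/2=0, d=(M1−M0)/(6·2)=-239/5144, b=Δ0−h0·(2M0+M1)/6=4097/1286
seg 1: a=1, c=M1/2=-717/2572, d=(M2−M1)/(6·2)=-91/5144, b=Δ1−h1·(2M1+M2)/6=1690/643
seg 2: a=5, c=M2/2=-495/1286, d=(M3−M2)/(6·3)=-925/17361, b=Δ2−h2·(2M2+M3)/6=1673/1286
seg 3: a=4, c=M3/2=-3335/3858, d=(M4−M3)/(6·3)=4579/17361, b=Δ3−h3·(2M3+M4)/6=-3147/1286
seg 4: a=-4, c=M4/2=1941/1286, d=(M5−M4)/(6·2)=-647/2572, b=Δ4−h4·(2M4+M5)/6=-659/1286
t_q=11/2 → seg 2, τ=3/2; S=5+1673/1286·τ+-495/1286·τ²+-925/17361·τ³=15189/2572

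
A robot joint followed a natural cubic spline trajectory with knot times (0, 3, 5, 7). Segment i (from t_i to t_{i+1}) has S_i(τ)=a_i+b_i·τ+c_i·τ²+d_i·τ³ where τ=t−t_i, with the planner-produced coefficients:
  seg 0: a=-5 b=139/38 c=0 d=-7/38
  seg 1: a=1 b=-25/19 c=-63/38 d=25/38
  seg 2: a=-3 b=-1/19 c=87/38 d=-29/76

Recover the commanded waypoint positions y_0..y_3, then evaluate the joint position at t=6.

y_0 = S_0(0) = a_0 = -5
y_1 = S_1(0) = a_1 = 1
y_2 = S_2(0) = a_2 = -3
y_3 = S_2(2) = 3
t_q=6 is in segment 2 (τ=1); S_2(τ)=-87/76

y_0=-5 y_1=1 y_2=-3 y_3=3
S(6) = -87/76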